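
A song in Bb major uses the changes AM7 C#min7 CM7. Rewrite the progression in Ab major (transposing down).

Bb major down to Ab major is a major second; each chord root moves by that interval while the quality stays the same.
AM7: root A down a major second → G, giving GM7.
C#min7: root C# down a major second → B, giving Bmin7.
CM7: root C down a major second → Bb, giving BbM7.

GM7 Bmin7 BbM7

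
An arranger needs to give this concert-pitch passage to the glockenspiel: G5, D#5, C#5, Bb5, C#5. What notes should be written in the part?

The glockenspiel sounds a perfect fifteenth above written, so the written part must be a perfect fifteenth below concert — transpose each note down.
G5 gives G3
D#5 gives D#3
C#5 gives C#3
Bb5 gives Bb3
C#5 gives C#3

G3 D#3 C#3 Bb3 C#3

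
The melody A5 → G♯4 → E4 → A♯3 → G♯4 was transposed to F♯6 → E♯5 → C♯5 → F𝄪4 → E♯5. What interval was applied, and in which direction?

up a major sixth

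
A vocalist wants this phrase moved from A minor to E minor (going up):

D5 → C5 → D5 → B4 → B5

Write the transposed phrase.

A minor to E minor up is a perfect fifth, so every note moves up by that interval.
D5 becomes A5
C5 becomes G5
D5 becomes A5
B4 becomes F#5
B5 becomes F#6

A5 G5 A5 F#5 F#6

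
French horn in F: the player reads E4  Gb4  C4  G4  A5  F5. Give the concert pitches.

A3 Cb4 F3 C4 D5 Bb4

Written C4 on the French horn in F sounds as F3, a perfect fifth lower; apply that shift to every note.
E4 -> A3
Gb4 -> Cb4
C4 -> F3
G4 -> C4
A5 -> D5
F5 -> Bb4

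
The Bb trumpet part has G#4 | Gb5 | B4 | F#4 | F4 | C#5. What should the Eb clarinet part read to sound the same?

D#4 Db5 F#4 C#4 C4 G#4

First find concert pitch: the Bb trumpet sounds a major second below written, so G#4 Gb5 B4 F#4 F4 C#5 sounds F#4 Fb5 A4 E4 Eb4 B4.
Then write for Eb clarinet: it sounds a minor third above written, so the part must be a minor third below concert.
F#4 → D#4
Fb5 → Db5
A4 → F#4
E4 → C#4
Eb4 → C4
B4 → G#4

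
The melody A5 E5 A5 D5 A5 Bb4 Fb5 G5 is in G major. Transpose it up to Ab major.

G major to Ab major up is a minor second, so every note moves up by that interval.
A5 becomes Bb5
E5 becomes F5
A5 becomes Bb5
D5 becomes Eb5
A5 becomes Bb5
Bb4 becomes Cb5
Fb5 becomes Gbb5
G5 becomes Ab5

Bb5 F5 Bb5 Eb5 Bb5 Cb5 Gbb5 Ab5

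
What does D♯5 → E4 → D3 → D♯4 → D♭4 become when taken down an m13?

F##3 G#2 F#1 F##2 F2

D#5: a thirteenth down reaches F, and 20 semitones makes it F##3.
E4: a thirteenth down reaches G, and 20 semitones makes it G#2.
D3: a thirteenth down reaches F, and 20 semitones makes it F#1.
D#4 down a minor thirteenth is F##2.
A minor thirteenth down from Db4 gives F2.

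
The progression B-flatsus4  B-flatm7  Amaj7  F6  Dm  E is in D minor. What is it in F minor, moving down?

D minor down to F minor is a major sixth; each chord root moves by that interval while the quality stays the same.
B-flatsus4: root B-flat down a major sixth → Db, giving Dbsus4.
B-flatm7: root B-flat down a major sixth → Db, giving Dbm7.
Amaj7: root A down a major sixth → C, giving Cmaj7.
F6: root F down a major sixth → Ab, giving Ab6.
Dm: root D down a major sixth → F, giving Fm.
E: root E down a major sixth → G, giving G.

Dbsus4 Dbm7 Cmaj7 Ab6 Fm G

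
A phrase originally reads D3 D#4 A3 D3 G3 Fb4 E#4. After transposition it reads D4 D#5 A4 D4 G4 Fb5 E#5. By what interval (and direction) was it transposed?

Take the first pair: D3 → D4. D to D spans 8 letter names, so the interval is some kind of octave.
D3 to D4 is 12 semitones, which makes it a perfect octave; the second version is higher, so the direction is up.
Checking another pair — E#4 → E#5 — gives the same interval.

up a perfect octave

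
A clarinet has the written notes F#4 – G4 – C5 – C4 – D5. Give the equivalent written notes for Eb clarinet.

B#3 C#4 F#4 F#3 G#4

First find concert pitch: the A clarinet sounds a minor third below written, so F#4 G4 C5 C4 D5 sounds D#4 E4 A4 A3 B4.
Then write for Eb clarinet: it sounds a minor third above written, so the part must be a minor third below concert.
D#4 → B#3
E4 → C#4
A4 → F#4
A3 → F#3
B4 → G#4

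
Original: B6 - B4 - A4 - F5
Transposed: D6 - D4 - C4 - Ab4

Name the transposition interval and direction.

down a major sixth

Take the first pair: B6 → D6. B to D spans 6 letter names, so the interval is some kind of sixth.
D6 to B6 is 9 semitones, which makes it a major sixth; the second version is lower, so the direction is down.
Checking another pair — F5 → Ab4 — gives the same interval.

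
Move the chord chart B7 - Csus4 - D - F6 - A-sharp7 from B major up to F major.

B major up to F major is a diminished fifth; each chord root moves by that interval while the quality stays the same.
B7: root B up a diminished fifth → F, giving F7.
Csus4: root C up a diminished fifth → Gb, giving Gbsus4.
D: root D up a diminished fifth → Ab, giving Ab.
F6: root F up a diminished fifth → Cb, giving Cb6.
A-sharp7: root A-sharp up a diminished fifth → E, giving E7.

F7 Gbsus4 Ab Cb6 E7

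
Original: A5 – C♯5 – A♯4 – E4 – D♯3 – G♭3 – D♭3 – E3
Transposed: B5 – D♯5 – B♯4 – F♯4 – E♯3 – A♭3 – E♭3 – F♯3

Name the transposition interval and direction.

From A5 to B5 is 2 letter names — a second of some quality.
A5 to B5 is 2 semitones, which makes it a major second; the second version is higher, so the direction is up.
Checking another pair — E3 → F#3 — gives the same interval.

up a major second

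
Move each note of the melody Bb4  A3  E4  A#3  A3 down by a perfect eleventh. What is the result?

Bb4: an eleventh down reaches F, and 17 semitones makes it F3.
A perfect eleventh down from A3 gives E2.
E4 down a perfect eleventh is B2.
A#3 down a perfect eleventh is E#2.
A3 down a perfect eleventh is E2.

F3 E2 B2 E#2 E2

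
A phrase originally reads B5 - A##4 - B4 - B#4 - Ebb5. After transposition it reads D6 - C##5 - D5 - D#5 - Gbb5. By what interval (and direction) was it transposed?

up a minor third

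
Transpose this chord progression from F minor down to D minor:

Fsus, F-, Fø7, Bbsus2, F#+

F minor down to D minor is a minor third; each chord root moves by that interval while the quality stays the same.
Fsus: root F down a minor third → D, giving Dsus.
F-: root F down a minor third → D, giving D-.
Fø7: root F down a minor third → D, giving Dø7.
Bbsus2: root Bb down a minor third → G, giving Gsus2.
F#+: root F# down a minor third → D#, giving D#+.

Dsus D- Dø7 Gsus2 D#+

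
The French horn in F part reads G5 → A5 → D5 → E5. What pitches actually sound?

C5 D5 G4 A4

The French horn in F sounds a perfect fifth below written, so transpose each written note down a perfect fifth.
G5 becomes C5
A5 becomes D5
D5 becomes G4
E5 becomes A4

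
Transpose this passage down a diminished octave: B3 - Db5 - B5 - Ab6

B#2 D4 B#4 A5

A diminished octave down from B3 gives B#2.
Db5 down a diminished octave is D4.
B5 down a diminished octave is B#4.
Ab6 down a diminished octave is A5.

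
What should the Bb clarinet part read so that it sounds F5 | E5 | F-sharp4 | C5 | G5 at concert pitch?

G5 F#5 G#4 D5 A5

The Bb clarinet sounds a major second below written, so the written part must be a major second above concert — transpose each note up.
F5 gives G5
E5 gives F#5
F#4 gives G#4
C5 gives D5
G5 gives A5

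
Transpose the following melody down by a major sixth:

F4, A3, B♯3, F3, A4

F4 → Ab3
A3 → C3
B#3 → D#3
F3 → Ab2
A4 → C4

Ab3 C3 D#3 Ab2 C4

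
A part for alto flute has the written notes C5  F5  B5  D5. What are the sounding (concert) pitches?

G4 C5 F#5 A4

Written C4 on the alto flute sounds as G3, a perfect fourth lower; apply that shift to every note.
C5 becomes G4
F5 becomes C5
B5 becomes F#5
D5 becomes A4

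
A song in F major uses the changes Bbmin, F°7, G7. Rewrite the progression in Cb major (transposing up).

Fbmin Cb°7 Db7

F major up to Cb major is a diminished fifth; each chord root moves by that interval while the quality stays the same.
Bbmin: root Bb up a diminished fifth → Fb, giving Fbmin.
F°7: root F up a diminished fifth → Cb, giving Cb°7.
G7: root G up a diminished fifth → Db, giving Db7.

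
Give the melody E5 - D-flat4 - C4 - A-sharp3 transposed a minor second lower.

D#5 C4 B3 G##3

E5: a second down reaches D, and 1 semitone makes it D#5.
Db4: a second down reaches C, and 1 semitone makes it C4.
A minor second down from C4 gives B3.
A minor second down from A#3 gives G##3.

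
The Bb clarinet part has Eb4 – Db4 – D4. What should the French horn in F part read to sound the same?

Ab4 Gb4 G4

First find concert pitch: the Bb clarinet sounds a major second below written, so Eb4 Db4 D4 sounds Db4 Cb4 C4.
Then write for French horn in F: it sounds a perfect fifth below written, so the part must be a perfect fifth above concert.
Db4 → Ab4
Cb4 → Gb4
C4 → G4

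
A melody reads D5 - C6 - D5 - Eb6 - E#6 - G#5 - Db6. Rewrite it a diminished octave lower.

D5 gives D#4
C6 gives C#5
D5 gives D#4
Eb6 gives E5
E#6 gives E##5
G#5 gives G##4
Db6 gives D5

D#4 C#5 D#4 E5 E##5 G##4 D5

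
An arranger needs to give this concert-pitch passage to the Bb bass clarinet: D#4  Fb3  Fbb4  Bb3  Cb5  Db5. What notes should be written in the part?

E#5 Gb4 Gbb5 C5 Db6 Eb6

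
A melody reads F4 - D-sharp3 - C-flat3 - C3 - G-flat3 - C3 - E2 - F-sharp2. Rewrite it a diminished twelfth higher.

Cb6 A4 Gbb4 Gb4 Dbb5 Gb4 Bb3 C4

F4 → Cb6
D#3 → A4
Cb3 → Gbb4
C3 → Gb4
Gb3 → Dbb5
C3 → Gb4
E2 → Bb3
F#2 → C4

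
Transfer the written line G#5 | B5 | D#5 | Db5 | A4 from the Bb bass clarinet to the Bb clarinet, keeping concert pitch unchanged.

G#4 B4 D#4 Db4 A3

First find concert pitch: the Bb bass clarinet sounds a major ninth below written, so G#5 B5 D#5 Db5 A4 sounds F#4 A4 C#4 Cb4 G3.
Then write for Bb clarinet: it sounds a major second below written, so the part must be a major second above concert.
F#4 → G#4
A4 → B4
C#4 → D#4
Cb4 → Db4
G3 → A3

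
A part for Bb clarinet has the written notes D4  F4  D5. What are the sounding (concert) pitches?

The Bb clarinet sounds a major second below written, so transpose each written note down a major second.
D4 becomes C4
F4 becomes Eb4
D5 becomes C5

C4 Eb4 C5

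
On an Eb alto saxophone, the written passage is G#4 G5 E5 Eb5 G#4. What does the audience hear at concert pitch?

B3 Bb4 G4 Gb4 B3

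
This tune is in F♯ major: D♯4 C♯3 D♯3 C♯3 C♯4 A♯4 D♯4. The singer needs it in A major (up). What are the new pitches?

F#4 E3 F#3 E3 E4 C#5 F#4

F♯ major to A major up is a minor third, so every note moves up by that interval.
D#4 to F#4
C#3 to E3
D#3 to F#3
C#3 to E3
C#4 to E4
A#4 to C#5
D#4 to F#4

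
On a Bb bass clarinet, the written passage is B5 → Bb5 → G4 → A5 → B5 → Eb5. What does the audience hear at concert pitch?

Written C4 on the Bb bass clarinet sounds as Bb2, a major ninth lower; apply that shift to every note.
B5 gives A4
Bb5 gives Ab4
G4 gives F3
A5 gives G4
B5 gives A4
Eb5 gives Db4

A4 Ab4 F3 G4 A4 Db4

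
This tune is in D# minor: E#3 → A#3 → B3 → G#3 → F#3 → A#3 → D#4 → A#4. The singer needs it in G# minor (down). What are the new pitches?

From D# down to G# is a perfect fifth; apply that to each pitch.
E#3 to A#2
A#3 to D#3
B3 to E3
G#3 to C#3
F#3 to B2
A#3 to D#3
D#4 to G#3
A#4 to D#4

A#2 D#3 E3 C#3 B2 D#3 G#3 D#4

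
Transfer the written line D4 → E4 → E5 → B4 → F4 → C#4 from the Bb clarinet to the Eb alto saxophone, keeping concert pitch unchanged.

A4 B4 B5 F#5 C5 G#4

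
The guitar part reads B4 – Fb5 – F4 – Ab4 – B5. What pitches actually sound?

Written C4 on the guitar sounds as C3, a perfect octave lower; apply that shift to every note.
B4 gives B3
Fb5 gives Fb4
F4 gives F3
Ab4 gives Ab3
B5 gives B4

B3 Fb4 F3 Ab3 B4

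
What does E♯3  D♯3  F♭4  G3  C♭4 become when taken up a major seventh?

E#3 up a major seventh is D##4.
A major seventh up from D#3 gives C##4.
Fb4: a seventh up reaches E, and 11 semitones makes it Eb5.
G3 up a major seventh is F#4.
Cb4 up a major seventh is Bb4.

D##4 C##4 Eb5 F#4 Bb4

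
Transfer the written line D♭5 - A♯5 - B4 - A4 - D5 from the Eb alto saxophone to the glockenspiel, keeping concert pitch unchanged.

First find concert pitch: the Eb alto saxophone sounds a major sixth below written, so D♭5 A♯5 B4 A4 D5 sounds Fb4 C#5 D4 C4 F4.
Then write for glockenspiel: it sounds a perfect fifteenth above written, so the part must be a perfect fifteenth below concert.
Fb4 → Fb2
C#5 → C#3
D4 → D2
C4 → C2
F4 → F2

Fb2 C#3 D2 C2 F2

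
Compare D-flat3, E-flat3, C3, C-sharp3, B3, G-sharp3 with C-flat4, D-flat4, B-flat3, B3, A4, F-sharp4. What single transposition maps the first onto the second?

up a minor seventh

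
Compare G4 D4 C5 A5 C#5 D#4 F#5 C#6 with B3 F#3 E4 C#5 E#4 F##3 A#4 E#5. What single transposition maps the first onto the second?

Take the first pair: G4 → B3. G to B spans 6 letter names, so the interval is some kind of sixth.
B3 to G4 is 8 semitones, which makes it a minor sixth; the second version is lower, so the direction is down.
Checking another pair — C#6 → E#5 — gives the same interval.

down a minor sixth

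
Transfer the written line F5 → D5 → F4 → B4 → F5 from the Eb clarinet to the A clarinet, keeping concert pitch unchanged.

First find concert pitch: the Eb clarinet sounds a minor third above written, so F5 D5 F4 B4 F5 sounds Ab5 F5 Ab4 D5 Ab5.
Then write for A clarinet: it sounds a minor third below written, so the part must be a minor third above concert.
Ab5 → Cb6
F5 → Ab5
Ab4 → Cb5
D5 → F5
Ab5 → Cb6

Cb6 Ab5 Cb5 F5 Cb6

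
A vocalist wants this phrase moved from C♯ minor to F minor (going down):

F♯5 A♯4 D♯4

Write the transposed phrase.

Bb4 D4 G3

C♯ minor to F minor down is an augmented fifth, so every note moves down by that interval.
F#5 to Bb4
A#4 to D4
D#4 to G3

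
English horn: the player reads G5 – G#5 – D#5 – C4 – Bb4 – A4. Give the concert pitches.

C5 C#5 G#4 F3 Eb4 D4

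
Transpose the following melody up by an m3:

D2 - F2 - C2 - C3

F2 Ab2 Eb2 Eb3

D2: a third up reaches F, and 3 semitones makes it F2.
F2: a third up reaches A, and 3 semitones makes it Ab2.
C2: a third up reaches E, and 3 semitones makes it Eb2.
C3 up a minor third is Eb3.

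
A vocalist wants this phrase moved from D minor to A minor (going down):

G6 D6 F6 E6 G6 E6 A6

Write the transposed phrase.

D6 A5 C6 B5 D6 B5 E6

D minor to A minor down is a perfect fourth, so every note moves down by that interval.
G6 -> D6
D6 -> A5
F6 -> C6
E6 -> B5
G6 -> D6
E6 -> B5
A6 -> E6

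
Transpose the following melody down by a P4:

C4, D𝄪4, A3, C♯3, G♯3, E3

A perfect fourth down from C4 gives G3.
D##4 down a perfect fourth is A##3.
A3 down a perfect fourth is E3.
A perfect fourth down from C#3 gives G#2.
G#3 down a perfect fourth is D#3.
E3: a fourth down reaches B, and 5 semitones makes it B2.

G3 A##3 E3 G#2 D#3 B2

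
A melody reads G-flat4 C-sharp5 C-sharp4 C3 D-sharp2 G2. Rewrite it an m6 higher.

Ebb5 A5 A4 Ab3 B2 Eb3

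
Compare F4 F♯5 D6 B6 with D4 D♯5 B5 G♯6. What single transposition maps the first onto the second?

down a minor third

Take the first pair: F4 → D4. F to D spans 3 letter names, so the interval is some kind of third.
D4 to F4 is 3 semitones, which makes it a minor third; the second version is lower, so the direction is down.
Checking another pair — B6 → G#6 — gives the same interval.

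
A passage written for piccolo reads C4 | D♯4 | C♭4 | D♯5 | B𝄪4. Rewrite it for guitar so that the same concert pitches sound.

First find concert pitch: the piccolo sounds a perfect octave above written, so C4 D♯4 C♭4 D♯5 B𝄪4 sounds C5 D#5 Cb5 D#6 B##5.
Then write for guitar: it sounds a perfect octave below written, so the part must be a perfect octave above concert.
C5 → C6
D#5 → D#6
Cb5 → Cb6
D#6 → D#7
B##5 → B##6

C6 D#6 Cb6 D#7 B##6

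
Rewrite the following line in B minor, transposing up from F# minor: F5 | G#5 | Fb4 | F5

Bb5 C#6 Bbb4 Bb5

F# minor to B minor up is a perfect fourth, so every note moves up by that interval.
F5 gives Bb5
G#5 gives C#6
Fb4 gives Bbb4
F5 gives Bb5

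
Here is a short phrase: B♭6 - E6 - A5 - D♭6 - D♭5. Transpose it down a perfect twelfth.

Bb6 down a perfect twelfth is Eb5.
E6: a twelfth down reaches A, and 19 semitones makes it A4.
A5 down a perfect twelfth is D4.
Db6 down a perfect twelfth is Gb4.
Db5 down a perfect twelfth is Gb3.

Eb5 A4 D4 Gb4 Gb3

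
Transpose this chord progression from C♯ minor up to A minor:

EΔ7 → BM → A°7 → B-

C♯ minor up to A minor is a minor sixth; each chord root moves by that interval while the quality stays the same.
EΔ7: root E up a minor sixth → C, giving CΔ7.
BM: root B up a minor sixth → G, giving GM.
A°7: root A up a minor sixth → F, giving F°7.
B-: root B up a minor sixth → G, giving G-.

CΔ7 GM F°7 G-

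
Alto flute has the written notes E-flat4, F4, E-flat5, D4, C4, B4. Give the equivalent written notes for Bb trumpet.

C4 D4 C5 B3 A3 G#4

First find concert pitch: the alto flute sounds a perfect fourth below written, so E-flat4 F4 E-flat5 D4 C4 B4 sounds Bb3 C4 Bb4 A3 G3 F#4.
Then write for Bb trumpet: it sounds a major second below written, so the part must be a major second above concert.
Bb3 → C4
C4 → D4
Bb4 → C5
A3 → B3
G3 → A3
F#4 → G#4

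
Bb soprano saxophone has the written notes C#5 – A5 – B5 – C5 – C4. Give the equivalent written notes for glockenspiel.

B2 G3 A3 Bb2 Bb1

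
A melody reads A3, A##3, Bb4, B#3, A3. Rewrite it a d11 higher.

Db5 D#5 Ebb6 E5 Db5

A diminished eleventh up from A3 gives Db5.
A diminished eleventh up from A##3 gives D#5.
Bb4 up a diminished eleventh is Ebb6.
A diminished eleventh up from B#3 gives E5.
A3: an eleventh up reaches D, and 16 semitones makes it Db5.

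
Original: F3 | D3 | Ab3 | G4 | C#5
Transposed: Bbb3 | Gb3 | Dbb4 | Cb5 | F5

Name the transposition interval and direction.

up a diminished fourth

Take the first pair: F3 → Bbb3. F to B spans 4 letter names, so the interval is some kind of fourth.
F3 to Bbb3 is 4 semitones, which makes it a diminished fourth; the second version is higher, so the direction is up.
Checking another pair — C#5 → F5 — gives the same interval.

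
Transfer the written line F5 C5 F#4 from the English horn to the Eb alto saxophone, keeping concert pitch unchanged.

First find concert pitch: the English horn sounds a perfect fifth below written, so F5 C5 F#4 sounds Bb4 F4 B3.
Then write for Eb alto saxophone: it sounds a major sixth below written, so the part must be a major sixth above concert.
Bb4 → G5
F4 → D5
B3 → G#4

G5 D5 G#4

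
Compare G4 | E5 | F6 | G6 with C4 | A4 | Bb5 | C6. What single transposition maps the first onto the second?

From G4 to C4 is 5 letter names — a fifth of some quality.
C4 to G4 is 7 semitones, which makes it a perfect fifth; the second version is lower, so the direction is down.
Checking another pair — G6 → C6 — gives the same interval.

down a perfect fifth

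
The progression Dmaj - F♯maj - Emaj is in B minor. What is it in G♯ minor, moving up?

Bmaj D#maj C#maj

B minor up to G♯ minor is a major sixth; each chord root moves by that interval while the quality stays the same.
Dmaj: root D up a major sixth → B, giving Bmaj.
F♯maj: root F♯ up a major sixth → D#, giving D#maj.
Emaj: root E up a major sixth → C#, giving C#maj.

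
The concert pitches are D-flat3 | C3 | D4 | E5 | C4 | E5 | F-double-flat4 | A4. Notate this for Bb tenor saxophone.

Eb4 D4 E5 F#6 D5 F#6 Gbb5 B5

The Bb tenor saxophone sounds a major ninth below written, so the written part must be a major ninth above concert — transpose each note up.
Db3 → Eb4
C3 → D4
D4 → E5
E5 → F#6
C4 → D5
E5 → F#6
Fbb4 → Gbb5
A4 → B5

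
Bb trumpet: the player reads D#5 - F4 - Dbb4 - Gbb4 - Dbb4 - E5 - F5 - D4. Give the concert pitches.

Written C4 on the Bb trumpet sounds as Bb3, a major second lower; apply that shift to every note.
D#5 → C#5
F4 → Eb4
Dbb4 → Cbb4
Gbb4 → Fbb4
Dbb4 → Cbb4
E5 → D5
F5 → Eb5
D4 → C4

C#5 Eb4 Cbb4 Fbb4 Cbb4 D5 Eb5 C4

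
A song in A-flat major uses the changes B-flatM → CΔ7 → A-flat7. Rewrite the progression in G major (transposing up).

AM BΔ7 G7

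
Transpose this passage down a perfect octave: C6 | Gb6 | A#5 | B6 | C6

C5 Gb5 A#4 B5 C5

C6 down a perfect octave is C5.
Gb6 down a perfect octave is Gb5.
A perfect octave down from A#5 gives A#4.
A perfect octave down from B6 gives B5.
C6 down a perfect octave is C5.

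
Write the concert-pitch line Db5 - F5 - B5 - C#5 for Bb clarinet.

Eb5 G5 C#6 D#5

The Bb clarinet sounds a major second below written, so the written part must be a major second above concert — transpose each note up.
Db5 to Eb5
F5 to G5
B5 to C#6
C#5 to D#5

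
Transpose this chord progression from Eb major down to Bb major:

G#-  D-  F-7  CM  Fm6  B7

Eb major down to Bb major is a perfect fourth; each chord root moves by that interval while the quality stays the same.
G#-: root G# down a perfect fourth → D#, giving D#-.
D-: root D down a perfect fourth → A, giving A-.
F-7: root F down a perfect fourth → C, giving C-7.
CM: root C down a perfect fourth → G, giving GM.
Fm6: root F down a perfect fourth → C, giving Cm6.
B7: root B down a perfect fourth → F#, giving F#7.

D#- A- C-7 GM Cm6 F#7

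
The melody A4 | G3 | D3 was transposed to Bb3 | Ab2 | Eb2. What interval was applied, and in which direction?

Take the first pair: A4 → Bb3. A to B spans 7 letter names, so the interval is some kind of seventh.
Bb3 to A4 is 11 semitones, which makes it a major seventh; the second version is lower, so the direction is down.
Checking another pair — D3 → Eb2 — gives the same interval.

down a major seventh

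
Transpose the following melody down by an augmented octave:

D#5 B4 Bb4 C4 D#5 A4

D4 Bb3 Bbb3 Cb3 D4 Ab3

D#5 → D4
B4 → Bb3
Bb4 → Bbb3
C4 → Cb3
D#5 → D4
A4 → Ab3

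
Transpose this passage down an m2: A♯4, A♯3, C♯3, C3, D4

A#4 gives G##4
A#3 gives G##3
C#3 gives B#2
C3 gives B2
D4 gives C#4

G##4 G##3 B#2 B2 C#4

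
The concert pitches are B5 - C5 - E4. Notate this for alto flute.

E6 F5 A4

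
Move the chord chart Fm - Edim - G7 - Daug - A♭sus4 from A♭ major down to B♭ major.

Gm F#dim A7 Eaug Bbsus4

A♭ major down to B♭ major is a minor seventh; each chord root moves by that interval while the quality stays the same.
Fm: root F down a minor seventh → G, giving Gm.
Edim: root E down a minor seventh → F#, giving F#dim.
G7: root G down a minor seventh → A, giving A7.
Daug: root D down a minor seventh → E, giving Eaug.
A♭sus4: root A♭ down a minor seventh → Bb, giving Bbsus4.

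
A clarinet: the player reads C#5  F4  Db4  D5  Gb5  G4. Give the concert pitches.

The A clarinet sounds a minor third below written, so transpose each written note down a minor third.
C#5 -> A#4
F4 -> D4
Db4 -> Bb3
D5 -> B4
Gb5 -> Eb5
G4 -> E4

A#4 D4 Bb3 B4 Eb5 E4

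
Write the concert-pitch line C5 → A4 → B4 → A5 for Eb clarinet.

A4 F#4 G#4 F#5

Written C4 sounds as Eb4 on the Eb clarinet, so concert pitches are written a minor third down.
C5 -> A4
A4 -> F#4
B4 -> G#4
A5 -> F#5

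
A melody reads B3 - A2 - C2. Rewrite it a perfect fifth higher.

B3 gives F#4
A2 gives E3
C2 gives G2

F#4 E3 G2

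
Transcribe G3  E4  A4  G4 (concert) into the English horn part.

The English horn sounds a perfect fifth below written, so the written part must be a perfect fifth above concert — transpose each note up.
G3 gives D4
E4 gives B4
A4 gives E5
G4 gives D5

D4 B4 E5 D5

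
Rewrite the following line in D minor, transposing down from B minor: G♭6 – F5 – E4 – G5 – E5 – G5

B minor to D minor down is a major sixth, so every note moves down by that interval.
Gb6 gives Bbb5
F5 gives Ab4
E4 gives G3
G5 gives Bb4
E5 gives G4
G5 gives Bb4

Bbb5 Ab4 G3 Bb4 G4 Bb4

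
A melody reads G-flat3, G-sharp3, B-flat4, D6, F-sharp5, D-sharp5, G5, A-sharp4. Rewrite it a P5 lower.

Gb3: a fifth down reaches C, and 7 semitones makes it Cb3.
G#3: a fifth down reaches C, and 7 semitones makes it C#3.
A perfect fifth down from Bb4 gives Eb4.
D6 down a perfect fifth is G5.
A perfect fifth down from F#5 gives B4.
D#5: a fifth down reaches G, and 7 semitones makes it G#4.
G5 down a perfect fifth is C5.
A#4: a fifth down reaches D, and 7 semitones makes it D#4.

Cb3 C#3 Eb4 G5 B4 G#4 C5 D#4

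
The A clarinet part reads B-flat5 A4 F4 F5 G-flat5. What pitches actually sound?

The A clarinet sounds a minor third below written, so transpose each written note down a minor third.
Bb5 → G5
A4 → F#4
F4 → D4
F5 → D5
Gb5 → Eb5

G5 F#4 D4 D5 Eb5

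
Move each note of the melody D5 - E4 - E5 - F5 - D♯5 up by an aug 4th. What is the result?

G#5 A#4 A#5 B5 G##5

D5 -> G#5
E4 -> A#4
E5 -> A#5
F5 -> B5
D#5 -> G##5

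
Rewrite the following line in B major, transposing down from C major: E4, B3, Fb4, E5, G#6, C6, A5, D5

D#4 A#3 Eb4 D#5 F##6 B5 G#5 C#5

From C down to B is a minor second; apply that to each pitch.
E4 becomes D#4
B3 becomes A#3
Fb4 becomes Eb4
E5 becomes D#5
G#6 becomes F##6
C6 becomes B5
A5 becomes G#5
D5 becomes C#5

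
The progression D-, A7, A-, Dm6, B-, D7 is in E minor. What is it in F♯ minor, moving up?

E- B7 B- Em6 C#- E7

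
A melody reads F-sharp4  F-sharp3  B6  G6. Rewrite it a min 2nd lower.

E#4 E#3 A#6 F#6

A minor second down from F#4 gives E#4.
F#3: a second down reaches E, and 1 semitone makes it E#3.
B6: a second down reaches A, and 1 semitone makes it A#6.
A minor second down from G6 gives F#6.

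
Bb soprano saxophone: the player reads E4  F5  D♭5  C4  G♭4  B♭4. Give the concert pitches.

Written C4 on the Bb soprano saxophone sounds as Bb3, a major second lower; apply that shift to every note.
E4 to D4
F5 to Eb5
Db5 to Cb5
C4 to Bb3
Gb4 to Fb4
Bb4 to Ab4

D4 Eb5 Cb5 Bb3 Fb4 Ab4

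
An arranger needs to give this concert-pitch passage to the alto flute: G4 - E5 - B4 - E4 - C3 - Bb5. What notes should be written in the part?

The alto flute sounds a perfect fourth below written, so the written part must be a perfect fourth above concert — transpose each note up.
G4 to C5
E5 to A5
B4 to E5
E4 to A4
C3 to F3
Bb5 to Eb6

C5 A5 E5 A4 F3 Eb6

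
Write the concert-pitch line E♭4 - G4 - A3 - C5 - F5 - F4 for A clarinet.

Gb4 Bb4 C4 Eb5 Ab5 Ab4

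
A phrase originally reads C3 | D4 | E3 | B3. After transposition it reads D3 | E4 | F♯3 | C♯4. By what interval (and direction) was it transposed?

Take the first pair: C3 → D3. C to D spans 2 letter names, so the interval is some kind of second.
C3 to D3 is 2 semitones, which makes it a major second; the second version is higher, so the direction is up.
Checking another pair — B3 → C#4 — gives the same interval.

up a major second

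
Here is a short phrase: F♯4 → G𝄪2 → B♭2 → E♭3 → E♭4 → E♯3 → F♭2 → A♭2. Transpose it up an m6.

D5 E#3 Gb3 Cb4 Cb5 C#4 Dbb3 Fb3

F#4 -> D5
G##2 -> E#3
Bb2 -> Gb3
Eb3 -> Cb4
Eb4 -> Cb5
E#3 -> C#4
Fb2 -> Dbb3
Ab2 -> Fb3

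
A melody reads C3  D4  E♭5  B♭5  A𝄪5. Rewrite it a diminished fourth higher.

Fb3 Gb4 Abb5 Ebb6 D#6

A diminished fourth up from C3 gives Fb3.
A diminished fourth up from D4 gives Gb4.
Eb5: a fourth up reaches A, and 4 semitones makes it Abb5.
A diminished fourth up from Bb5 gives Ebb6.
A##5: a fourth up reaches D, and 4 semitones makes it D#6.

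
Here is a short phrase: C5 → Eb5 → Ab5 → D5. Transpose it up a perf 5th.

A perfect fifth up from C5 gives G5.
Eb5: a fifth up reaches B, and 7 semitones makes it Bb5.
A perfect fifth up from Ab5 gives Eb6.
D5: a fifth up reaches A, and 7 semitones makes it A5.

G5 Bb5 Eb6 A5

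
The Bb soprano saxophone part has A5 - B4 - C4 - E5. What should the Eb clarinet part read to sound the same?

First find concert pitch: the Bb soprano saxophone sounds a major second below written, so A5 B4 C4 E5 sounds G5 A4 Bb3 D5.
Then write for Eb clarinet: it sounds a minor third above written, so the part must be a minor third below concert.
G5 → E5
A4 → F#4
Bb3 → G3
D5 → B4

E5 F#4 G3 B4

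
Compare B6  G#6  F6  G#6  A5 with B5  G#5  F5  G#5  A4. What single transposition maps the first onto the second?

down a perfect octave

Take the first pair: B6 → B5. B to B spans 8 letter names, so the interval is some kind of octave.
B5 to B6 is 12 semitones, which makes it a perfect octave; the second version is lower, so the direction is down.
Checking another pair — A5 → A4 — gives the same interval.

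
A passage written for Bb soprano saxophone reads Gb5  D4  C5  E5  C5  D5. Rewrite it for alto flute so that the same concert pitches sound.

Bbb5 F4 Eb5 G5 Eb5 F5

First find concert pitch: the Bb soprano saxophone sounds a major second below written, so Gb5 D4 C5 E5 C5 D5 sounds Fb5 C4 Bb4 D5 Bb4 C5.
Then write for alto flute: it sounds a perfect fourth below written, so the part must be a perfect fourth above concert.
Fb5 → Bbb5
C4 → F4
Bb4 → Eb5
D5 → G5
Bb4 → Eb5
C5 → F5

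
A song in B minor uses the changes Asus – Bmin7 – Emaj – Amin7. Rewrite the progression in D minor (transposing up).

Csus Dmin7 Gmaj Cmin7

B minor up to D minor is a minor third; each chord root moves by that interval while the quality stays the same.
Asus: root A up a minor third → C, giving Csus.
Bmin7: root B up a minor third → D, giving Dmin7.
Emaj: root E up a minor third → G, giving Gmaj.
Amin7: root A up a minor third → C, giving Cmin7.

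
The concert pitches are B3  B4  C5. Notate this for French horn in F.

The French horn in F sounds a perfect fifth below written, so the written part must be a perfect fifth above concert — transpose each note up.
B3 gives F#4
B4 gives F#5
C5 gives G5

F#4 F#5 G5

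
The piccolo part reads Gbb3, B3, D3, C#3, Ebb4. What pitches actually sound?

Gbb4 B4 D4 C#4 Ebb5

Written C4 on the piccolo sounds as C5, a perfect octave higher; apply that shift to every note.
Gbb3 gives Gbb4
B3 gives B4
D3 gives D4
C#3 gives C#4
Ebb4 gives Ebb5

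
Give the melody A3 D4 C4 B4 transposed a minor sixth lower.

A3: a sixth down reaches C, and 8 semitones makes it C#3.
D4 down a minor sixth is F#3.
C4: a sixth down reaches E, and 8 semitones makes it E3.
B4 down a minor sixth is D#4.

C#3 F#3 E3 D#4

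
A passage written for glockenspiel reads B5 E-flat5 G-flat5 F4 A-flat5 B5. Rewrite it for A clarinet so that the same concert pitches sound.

D8 Gb7 Bbb7 Ab6 Cb8 D8

First find concert pitch: the glockenspiel sounds a perfect fifteenth above written, so B5 E-flat5 G-flat5 F4 A-flat5 B5 sounds B7 Eb7 Gb7 F6 Ab7 B7.
Then write for A clarinet: it sounds a minor third below written, so the part must be a minor third above concert.
B7 → D8
Eb7 → Gb7
Gb7 → Bbb7
F6 → Ab6
Ab7 → Cb8
B7 → D8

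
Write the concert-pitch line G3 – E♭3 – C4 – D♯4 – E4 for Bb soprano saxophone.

A3 F3 D4 E#4 F#4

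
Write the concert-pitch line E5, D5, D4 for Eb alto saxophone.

Written C4 sounds as Eb3 on the Eb alto saxophone, so concert pitches are written a major sixth up.
E5 gives C#6
D5 gives B5
D4 gives B4

C#6 B5 B4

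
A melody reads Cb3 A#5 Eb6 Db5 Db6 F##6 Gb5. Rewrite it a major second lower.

Bbb2 G#5 Db6 Cb5 Cb6 E#6 Fb5

Cb3 down a major second is Bbb2.
A#5 down a major second is G#5.
A major second down from Eb6 gives Db6.
Db5: a second down reaches C, and 2 semitones makes it Cb5.
Db6: a second down reaches C, and 2 semitones makes it Cb6.
F##6 down a major second is E#6.
Gb5: a second down reaches F, and 2 semitones makes it Fb5.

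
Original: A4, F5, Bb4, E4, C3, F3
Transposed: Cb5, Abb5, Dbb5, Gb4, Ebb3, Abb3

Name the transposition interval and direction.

up a diminished third

From A4 to Cb5 is 3 letter names — a third of some quality.
A4 to Cb5 is 2 semitones, which makes it a diminished third; the second version is higher, so the direction is up.
Checking another pair — F3 → Abb3 — gives the same interval.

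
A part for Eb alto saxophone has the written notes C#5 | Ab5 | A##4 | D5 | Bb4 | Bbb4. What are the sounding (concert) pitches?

Written C4 on the Eb alto saxophone sounds as Eb3, a major sixth lower; apply that shift to every note.
C#5 becomes E4
Ab5 becomes Cb5
A##4 becomes C##4
D5 becomes F4
Bb4 becomes Db4
Bbb4 becomes Dbb4

E4 Cb5 C##4 F4 Db4 Dbb4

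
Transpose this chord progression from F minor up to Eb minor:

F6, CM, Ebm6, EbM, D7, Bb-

Eb6 BbM Dbm6 DbM C7 Ab-

F minor up to Eb minor is a minor seventh; each chord root moves by that interval while the quality stays the same.
F6: root F up a minor seventh → Eb, giving Eb6.
CM: root C up a minor seventh → Bb, giving BbM.
Ebm6: root Eb up a minor seventh → Db, giving Dbm6.
EbM: root Eb up a minor seventh → Db, giving DbM.
D7: root D up a minor seventh → C, giving C7.
Bb-: root Bb up a minor seventh → Ab, giving Ab-.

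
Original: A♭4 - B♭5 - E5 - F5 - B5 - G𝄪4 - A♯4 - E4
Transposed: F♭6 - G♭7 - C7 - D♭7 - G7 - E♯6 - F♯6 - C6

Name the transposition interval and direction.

up a minor thirteenth

Take the first pair: Ab4 → Fb6. A to F spans 13 letter names, so the interval is some kind of thirteenth.
Ab4 to Fb6 is 20 semitones, which makes it a minor thirteenth; the second version is higher, so the direction is up.
Checking another pair — E4 → C6 — gives the same interval.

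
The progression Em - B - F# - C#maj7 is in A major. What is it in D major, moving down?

A major down to D major is a perfect fifth; each chord root moves by that interval while the quality stays the same.
Em: root E down a perfect fifth → A, giving Am.
B: root B down a perfect fifth → E, giving E.
F#: root F# down a perfect fifth → B, giving B.
C#maj7: root C# down a perfect fifth → F#, giving F#maj7.

Am E B F#maj7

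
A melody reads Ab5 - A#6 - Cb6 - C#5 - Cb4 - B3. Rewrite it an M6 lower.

A major sixth down from Ab5 gives Cb5.
A major sixth down from A#6 gives C#6.
Cb6 down a major sixth is Ebb5.
A major sixth down from C#5 gives E4.
Cb4: a sixth down reaches E, and 9 semitones makes it Ebb3.
B3: a sixth down reaches D, and 9 semitones makes it D3.

Cb5 C#6 Ebb5 E4 Ebb3 D3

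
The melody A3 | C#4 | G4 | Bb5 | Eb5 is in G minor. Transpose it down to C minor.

D3 F#3 C4 Eb5 Ab4

From G down to C is a perfect fifth; apply that to each pitch.
A3 becomes D3
C#4 becomes F#3
G4 becomes C4
Bb5 becomes Eb5
Eb5 becomes Ab4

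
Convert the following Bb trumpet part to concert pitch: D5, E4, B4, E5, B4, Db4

Written C4 on the Bb trumpet sounds as Bb3, a major second lower; apply that shift to every note.
D5 to C5
E4 to D4
B4 to A4
E5 to D5
B4 to A4
Db4 to Cb4

C5 D4 A4 D5 A4 Cb4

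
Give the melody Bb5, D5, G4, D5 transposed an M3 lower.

A major third down from Bb5 gives Gb5.
D5: a third down reaches B, and 4 semitones makes it Bb4.
G4 down a major third is Eb4.
D5 down a major third is Bb4.

Gb5 Bb4 Eb4 Bb4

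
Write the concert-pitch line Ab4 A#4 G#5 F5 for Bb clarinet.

Bb4 B#4 A#5 G5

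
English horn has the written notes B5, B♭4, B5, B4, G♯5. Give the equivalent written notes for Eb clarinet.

C#5 C4 C#5 C#4 A#4

First find concert pitch: the English horn sounds a perfect fifth below written, so B5 B♭4 B5 B4 G♯5 sounds E5 Eb4 E5 E4 C#5.
Then write for Eb clarinet: it sounds a minor third above written, so the part must be a minor third below concert.
E5 → C#5
Eb4 → C4
E5 → C#5
E4 → C#4
C#5 → A#4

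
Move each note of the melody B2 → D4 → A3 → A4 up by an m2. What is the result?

B2 becomes C3
D4 becomes Eb4
A3 becomes Bb3
A4 becomes Bb4

C3 Eb4 Bb3 Bb4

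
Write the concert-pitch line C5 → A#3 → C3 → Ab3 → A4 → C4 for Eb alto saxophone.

A5 F##4 A3 F4 F#5 A4

The Eb alto saxophone sounds a major sixth below written, so the written part must be a major sixth above concert — transpose each note up.
C5 -> A5
A#3 -> F##4
C3 -> A3
Ab3 -> F4
A4 -> F#5
C4 -> A4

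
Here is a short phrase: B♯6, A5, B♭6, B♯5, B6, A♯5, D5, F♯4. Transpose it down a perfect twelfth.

B#6 becomes E#5
A5 becomes D4
Bb6 becomes Eb5
B#5 becomes E#4
B6 becomes E5
A#5 becomes D#4
D5 becomes G3
F#4 becomes B2

E#5 D4 Eb5 E#4 E5 D#4 G3 B2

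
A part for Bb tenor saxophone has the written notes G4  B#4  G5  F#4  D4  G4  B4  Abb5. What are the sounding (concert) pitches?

F3 A#3 F4 E3 C3 F3 A3 Gbb4

The Bb tenor saxophone sounds a major ninth below written, so transpose each written note down a major ninth.
G4 → F3
B#4 → A#3
G5 → F4
F#4 → E3
D4 → C3
G4 → F3
B4 → A3
Abb5 → Gbb4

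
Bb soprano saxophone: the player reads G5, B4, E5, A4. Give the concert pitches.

The Bb soprano saxophone sounds a major second below written, so transpose each written note down a major second.
G5 to F5
B4 to A4
E5 to D5
A4 to G4

F5 A4 D5 G4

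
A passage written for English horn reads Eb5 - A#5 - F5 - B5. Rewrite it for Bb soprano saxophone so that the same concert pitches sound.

First find concert pitch: the English horn sounds a perfect fifth below written, so Eb5 A#5 F5 B5 sounds Ab4 D#5 Bb4 E5.
Then write for Bb soprano saxophone: it sounds a major second below written, so the part must be a major second above concert.
Ab4 → Bb4
D#5 → E#5
Bb4 → C5
E5 → F#5

Bb4 E#5 C5 F#5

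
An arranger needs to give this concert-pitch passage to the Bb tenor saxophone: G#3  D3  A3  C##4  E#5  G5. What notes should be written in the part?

A#4 E4 B4 D##5 F##6 A6

The Bb tenor saxophone sounds a major ninth below written, so the written part must be a major ninth above concert — transpose each note up.
G#3 becomes A#4
D3 becomes E4
A3 becomes B4
C##4 becomes D##5
E#5 becomes F##6
G5 becomes A6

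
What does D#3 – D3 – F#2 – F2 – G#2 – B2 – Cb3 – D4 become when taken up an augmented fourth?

D#3: a fourth up reaches G, and 6 semitones makes it G##3.
D3 up an augmented fourth is G#3.
F#2: a fourth up reaches B, and 6 semitones makes it B#2.
F2 up an augmented fourth is B2.
An augmented fourth up from G#2 gives C##3.
An augmented fourth up from B2 gives E#3.
Cb3: a fourth up reaches F, and 6 semitones makes it F3.
D4: a fourth up reaches G, and 6 semitones makes it G#4.

G##3 G#3 B#2 B2 C##3 E#3 F3 G#4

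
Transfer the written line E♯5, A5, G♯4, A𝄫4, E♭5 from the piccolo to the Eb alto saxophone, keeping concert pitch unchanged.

First find concert pitch: the piccolo sounds a perfect octave above written, so E♯5 A5 G♯4 A𝄫4 E♭5 sounds E#6 A6 G#5 Abb5 Eb6.
Then write for Eb alto saxophone: it sounds a major sixth below written, so the part must be a major sixth above concert.
E#6 → C##7
A6 → F#7
G#5 → E#6
Abb5 → Fb6
Eb6 → C7

C##7 F#7 E#6 Fb6 C7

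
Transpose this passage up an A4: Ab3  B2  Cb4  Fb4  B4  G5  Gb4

D4 E#3 F4 Bb4 E#5 C#6 C5

An augmented fourth up from Ab3 gives D4.
B2: a fourth up reaches E, and 6 semitones makes it E#3.
Cb4 up an augmented fourth is F4.
Fb4: a fourth up reaches B, and 6 semitones makes it Bb4.
B4: a fourth up reaches E, and 6 semitones makes it E#5.
G5: a fourth up reaches C, and 6 semitones makes it C#6.
An augmented fourth up from Gb4 gives C5.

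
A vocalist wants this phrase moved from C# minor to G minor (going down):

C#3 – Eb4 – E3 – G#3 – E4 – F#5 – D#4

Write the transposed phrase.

G2 Bbb3 Bb2 D3 Bb3 C5 A3

From C# down to G is an augmented fourth; apply that to each pitch.
C#3 -> G2
Eb4 -> Bbb3
E3 -> Bb2
G#3 -> D3
E4 -> Bb3
F#5 -> C5
D#4 -> A3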